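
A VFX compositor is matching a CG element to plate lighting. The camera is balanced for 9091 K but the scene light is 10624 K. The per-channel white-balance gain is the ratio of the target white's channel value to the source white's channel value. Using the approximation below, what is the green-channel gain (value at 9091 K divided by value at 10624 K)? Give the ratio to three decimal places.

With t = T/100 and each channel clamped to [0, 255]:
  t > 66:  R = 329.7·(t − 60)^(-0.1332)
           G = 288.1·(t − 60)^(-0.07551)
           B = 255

At 10624 K (t = 106.24):
  G = 288.1·(106.24 − 60)^(-0.07551) = 288.1·46.24^(-0.07551) = 288.1·0.74864 = 215.684.
At 9091 K (t = 90.91):
  G = 288.1·(90.91 − 60)^(-0.07551) = 288.1·30.91^(-0.07551) = 288.1·0.77176 = 222.344.
Gain = 222.344 / 215.684 = 1.0309 → 1.031.

1.031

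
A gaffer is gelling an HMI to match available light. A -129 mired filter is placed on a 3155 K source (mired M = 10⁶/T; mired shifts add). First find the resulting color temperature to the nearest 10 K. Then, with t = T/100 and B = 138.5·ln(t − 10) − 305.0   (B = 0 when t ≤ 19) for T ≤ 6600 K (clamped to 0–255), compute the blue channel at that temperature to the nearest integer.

217

M_in = 10⁶/3155 = 316.96; M_out = 316.96 + (-129) = 187.96.
T_out = 10⁶/187.96 = 5320.4 K → 5320 K; t = 53.2.
B = 138.5·ln(53.2 − 10) − 305.0 = 138.5·ln 43.2 − 305.0 = 138.5·3.7658 − 305.0 = 216.569.
Rounded: 217.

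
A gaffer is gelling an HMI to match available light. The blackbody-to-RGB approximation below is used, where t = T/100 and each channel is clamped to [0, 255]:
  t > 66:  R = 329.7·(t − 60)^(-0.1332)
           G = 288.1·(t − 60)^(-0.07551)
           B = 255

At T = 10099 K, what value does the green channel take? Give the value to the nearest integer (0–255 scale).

t = 10099/100 = 100.99; the t > 66 branch applies.
G = 288.1·(100.99 − 60)^(-0.07551) = 288.1·40.99^(-0.07551) = 288.1·0.75549 = 217.656.
Rounded: 218.

218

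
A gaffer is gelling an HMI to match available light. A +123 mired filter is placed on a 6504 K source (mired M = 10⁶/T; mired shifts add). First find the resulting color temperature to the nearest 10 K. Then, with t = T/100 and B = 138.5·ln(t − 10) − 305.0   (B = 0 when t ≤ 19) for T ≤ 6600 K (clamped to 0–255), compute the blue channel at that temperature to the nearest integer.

M_in = 10⁶/6504 = 153.75; M_out = 153.75 + (+123) = 276.75.
T_out = 10⁶/276.75 = 3613.3 K → 3610 K; t = 36.1.
B = 138.5·ln(36.1 − 10) − 305.0 = 138.5·ln 26.1 − 305.0 = 138.5·3.2619 − 305.0 = 146.778.
Rounded: 147.

147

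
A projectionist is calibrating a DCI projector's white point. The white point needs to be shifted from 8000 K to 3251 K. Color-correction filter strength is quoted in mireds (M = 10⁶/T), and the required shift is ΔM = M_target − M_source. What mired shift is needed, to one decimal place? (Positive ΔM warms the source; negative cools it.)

+182.6 mireds

M_source = 10⁶/8000 = 125.000; M_target = 10⁶/3251 = 307.598.
ΔM = 307.598 − 125.000 = 182.598 → +182.6 mireds, a warming shift.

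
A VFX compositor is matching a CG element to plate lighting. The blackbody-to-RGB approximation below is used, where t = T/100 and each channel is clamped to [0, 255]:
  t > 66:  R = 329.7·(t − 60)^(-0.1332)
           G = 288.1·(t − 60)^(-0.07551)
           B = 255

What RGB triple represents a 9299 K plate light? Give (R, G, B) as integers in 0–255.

(207, 221, 255)

t = 9299/100 = 92.99; the t > 66 branch applies.
R = 329.7·(92.99 − 60)^(-0.1332) = 329.7·32.99^(-0.1332) = 329.7·0.62770 = 206.952.
G = 288.1·(92.99 − 60)^(-0.07551) = 288.1·32.99^(-0.07551) = 288.1·0.76797 = 221.254.
B = 255 by definition for t > 66.
Rounded: (207, 221, 255).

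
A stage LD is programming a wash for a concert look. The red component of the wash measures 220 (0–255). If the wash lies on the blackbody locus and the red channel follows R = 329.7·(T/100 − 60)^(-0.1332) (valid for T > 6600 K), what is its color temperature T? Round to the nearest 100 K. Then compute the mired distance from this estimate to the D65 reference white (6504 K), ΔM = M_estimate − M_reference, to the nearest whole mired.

(t − 60)^(-0.1332) = 220/329.7 = 0.66727.
t − 60 = 0.66727^(1/-0.1332) = 0.66727^(-7.508) = 20.847, so t = 80.847.
T = 100·t = 8085 K → 8100 K to the nearest 100 K.
M_estimate = 10⁶/8100 = 123.46; M_reference = 10⁶/6504 = 153.75.
ΔM = 123.46 − 153.75 = -30.29 → -30 mireds.

-30 mireds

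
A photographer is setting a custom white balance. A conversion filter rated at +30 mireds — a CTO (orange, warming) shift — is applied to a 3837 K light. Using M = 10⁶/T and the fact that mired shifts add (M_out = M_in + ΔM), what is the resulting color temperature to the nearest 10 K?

3440 K

M_in = 10⁶/3837 = 260.62 mireds.
M_out = 260.62 + (+30) = 290.62 mireds.
T_out = 10⁶/290.62 = 3440.9 K → 3440 K.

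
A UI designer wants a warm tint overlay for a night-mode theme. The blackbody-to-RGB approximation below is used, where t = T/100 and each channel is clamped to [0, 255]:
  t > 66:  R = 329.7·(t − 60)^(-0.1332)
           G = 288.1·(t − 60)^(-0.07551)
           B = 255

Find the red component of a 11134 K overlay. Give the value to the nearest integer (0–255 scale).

195

t = 11134/100 = 111.34; the t > 66 branch applies.
R = 329.7·(111.34 − 60)^(-0.1332) = 329.7·51.34^(-0.1332) = 329.7·0.59179 = 195.113.
Rounded: 195.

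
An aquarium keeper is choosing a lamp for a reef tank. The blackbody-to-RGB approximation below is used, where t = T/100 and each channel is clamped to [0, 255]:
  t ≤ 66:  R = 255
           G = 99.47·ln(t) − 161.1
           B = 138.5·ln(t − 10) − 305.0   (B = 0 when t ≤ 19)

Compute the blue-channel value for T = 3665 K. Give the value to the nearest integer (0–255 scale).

t = 3665/100 = 36.65; the t ≤ 66 branch applies.
B = 138.5·ln(36.65 − 10) − 305.0 = 138.5·ln 26.65 − 305.0 = 138.5·3.2828 − 305.0 = 149.666.
Rounded: 150.

150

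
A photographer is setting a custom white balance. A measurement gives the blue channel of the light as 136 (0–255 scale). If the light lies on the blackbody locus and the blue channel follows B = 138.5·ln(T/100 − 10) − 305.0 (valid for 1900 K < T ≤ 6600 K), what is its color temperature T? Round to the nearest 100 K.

3400 K

ln(t − 10) = (136 + 305.0) / 138.5 = 3.1841.
t − 10 = e^3.1841 = 24.146, so t = 34.146.
T = 100·t = 3415 K → 3400 K to the nearest 100 K.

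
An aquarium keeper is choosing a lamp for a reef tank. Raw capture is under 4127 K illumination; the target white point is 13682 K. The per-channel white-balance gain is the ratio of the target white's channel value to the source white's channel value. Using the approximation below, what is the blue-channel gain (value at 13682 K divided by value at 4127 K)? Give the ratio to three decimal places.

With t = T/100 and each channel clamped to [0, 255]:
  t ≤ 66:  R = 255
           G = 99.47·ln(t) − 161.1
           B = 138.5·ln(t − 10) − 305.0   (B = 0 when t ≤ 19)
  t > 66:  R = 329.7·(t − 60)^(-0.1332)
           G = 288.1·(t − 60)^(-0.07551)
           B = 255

1.484

At 4127 K (t = 41.27):
  B = 138.5·ln(41.27 − 10) − 305.0 = 138.5·ln 31.27 − 305.0 = 138.5·3.4427 − 305.0 = 171.808.
At 13682 K (t = 136.82):
  B = 255 by definition for t > 66.
Gain = 255.000 / 171.808 = 1.4842 → 1.484.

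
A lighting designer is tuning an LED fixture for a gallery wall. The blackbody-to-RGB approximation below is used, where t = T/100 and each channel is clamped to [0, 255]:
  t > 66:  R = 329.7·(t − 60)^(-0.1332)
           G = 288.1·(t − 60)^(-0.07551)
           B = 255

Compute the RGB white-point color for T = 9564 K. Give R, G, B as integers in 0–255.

t = 9564/100 = 95.64; the t > 66 branch applies.
R = 329.7·(95.64 − 60)^(-0.1332) = 329.7·35.64^(-0.1332) = 329.7·0.62127 = 204.833.
G = 288.1·(95.64 − 60)^(-0.07551) = 288.1·35.64^(-0.07551) = 288.1·0.76351 = 219.966.
B = 255 by definition for t > 66.
Rounded: (205, 220, 255).

R=205, G=220, B=255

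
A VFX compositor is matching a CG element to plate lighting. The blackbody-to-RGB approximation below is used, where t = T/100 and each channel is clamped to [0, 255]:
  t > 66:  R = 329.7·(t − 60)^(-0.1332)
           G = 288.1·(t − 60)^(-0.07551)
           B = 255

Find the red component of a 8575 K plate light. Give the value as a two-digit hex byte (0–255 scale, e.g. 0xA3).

t = 8575/100 = 85.75; the t > 66 branch applies.
R = 329.7·(85.75 − 60)^(-0.1332) = 329.7·25.75^(-0.1332) = 329.7·0.64876 = 213.896.
Rounded: 214; in hex, 0xD6.

0xD6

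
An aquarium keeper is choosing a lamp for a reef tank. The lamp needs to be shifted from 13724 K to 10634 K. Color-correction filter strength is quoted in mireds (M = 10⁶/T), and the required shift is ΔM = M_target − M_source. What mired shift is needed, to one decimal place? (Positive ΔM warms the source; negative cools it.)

+21.2 mireds

M_source = 10⁶/13724 = 72.865; M_target = 10⁶/10634 = 94.038.
ΔM = 94.038 − 72.865 = 21.173 → +21.2 mireds, a warming shift.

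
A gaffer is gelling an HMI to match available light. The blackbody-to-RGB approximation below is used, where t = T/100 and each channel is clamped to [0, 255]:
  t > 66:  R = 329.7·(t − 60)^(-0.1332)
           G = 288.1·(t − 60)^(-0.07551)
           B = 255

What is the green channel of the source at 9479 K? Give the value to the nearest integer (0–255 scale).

220

t = 9479/100 = 94.79; the t > 66 branch applies.
G = 288.1·(94.79 − 60)^(-0.07551) = 288.1·34.79^(-0.07551) = 288.1·0.76490 = 220.368.
Rounded: 220.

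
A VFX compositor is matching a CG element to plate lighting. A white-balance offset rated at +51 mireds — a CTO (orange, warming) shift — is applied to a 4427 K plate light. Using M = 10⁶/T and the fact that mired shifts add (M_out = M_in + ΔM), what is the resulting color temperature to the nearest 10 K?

M_in = 10⁶/4427 = 225.89 mireds.
M_out = 225.89 + (+51) = 276.89 mireds.
T_out = 10⁶/276.89 = 3611.6 K → 3610 K.

3610 K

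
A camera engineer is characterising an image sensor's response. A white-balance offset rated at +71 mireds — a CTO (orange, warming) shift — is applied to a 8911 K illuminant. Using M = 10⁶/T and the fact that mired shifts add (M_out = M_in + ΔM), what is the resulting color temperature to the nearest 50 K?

5450 K

M_in = 10⁶/8911 = 112.22 mireds.
M_out = 112.22 + (+71) = 183.22 mireds.
T_out = 10⁶/183.22 = 5457.9 K → 5450 K.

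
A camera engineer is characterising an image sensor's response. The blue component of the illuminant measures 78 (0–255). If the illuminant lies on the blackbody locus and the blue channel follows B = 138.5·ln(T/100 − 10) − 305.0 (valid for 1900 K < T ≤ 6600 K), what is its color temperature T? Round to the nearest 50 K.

ln(t − 10) = (78 + 305.0) / 138.5 = 2.7653.
t − 10 = e^2.7653 = 15.884, so t = 25.884.
T = 100·t = 2588 K → 2600 K to the nearest 50 K.

2600 K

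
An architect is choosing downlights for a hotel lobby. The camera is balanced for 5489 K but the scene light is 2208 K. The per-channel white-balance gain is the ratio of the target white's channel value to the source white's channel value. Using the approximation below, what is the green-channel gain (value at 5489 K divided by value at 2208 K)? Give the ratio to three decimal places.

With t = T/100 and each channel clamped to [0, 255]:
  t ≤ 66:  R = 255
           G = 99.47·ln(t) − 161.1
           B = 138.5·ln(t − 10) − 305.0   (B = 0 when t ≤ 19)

At 2208 K (t = 22.08):
  G = 99.47·ln 22.08 − 161.1 = 99.47·3.0947 − 161.1 = 146.727.
At 5489 K (t = 54.89):
  G = 99.47·ln 54.89 − 161.1 = 99.47·4.0053 − 161.1 = 237.310.
Gain = 237.310 / 146.727 = 1.6174 → 1.617.

1.617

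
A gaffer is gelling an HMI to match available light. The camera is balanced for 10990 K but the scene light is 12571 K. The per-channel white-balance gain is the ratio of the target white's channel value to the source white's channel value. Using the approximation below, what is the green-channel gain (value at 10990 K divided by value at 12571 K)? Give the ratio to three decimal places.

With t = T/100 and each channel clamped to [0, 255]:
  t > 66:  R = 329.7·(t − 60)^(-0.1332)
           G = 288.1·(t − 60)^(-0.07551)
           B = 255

1.021

At 12571 K (t = 125.71):
  G = 288.1·(125.71 − 60)^(-0.07551) = 288.1·65.71^(-0.07551) = 288.1·0.72904 = 210.036.
At 10990 K (t = 109.9):
  G = 288.1·(109.9 − 60)^(-0.07551) = 288.1·49.9^(-0.07551) = 288.1·0.74435 = 214.447.
Gain = 214.447 / 210.036 = 1.0210 → 1.021.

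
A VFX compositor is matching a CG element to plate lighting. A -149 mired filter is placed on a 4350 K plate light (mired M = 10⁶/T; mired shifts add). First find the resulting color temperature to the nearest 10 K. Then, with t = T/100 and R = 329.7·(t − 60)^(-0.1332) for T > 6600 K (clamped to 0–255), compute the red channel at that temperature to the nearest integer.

M_in = 10⁶/4350 = 229.89; M_out = 229.89 + (-149) = 80.89.
T_out = 10⁶/80.89 = 12363.2 K → 12360 K; t = 123.6.
R = 329.7·(123.6 − 60)^(-0.1332) = 329.7·63.6^(-0.1332) = 329.7·0.57515 = 189.626.
Rounded: 190.

190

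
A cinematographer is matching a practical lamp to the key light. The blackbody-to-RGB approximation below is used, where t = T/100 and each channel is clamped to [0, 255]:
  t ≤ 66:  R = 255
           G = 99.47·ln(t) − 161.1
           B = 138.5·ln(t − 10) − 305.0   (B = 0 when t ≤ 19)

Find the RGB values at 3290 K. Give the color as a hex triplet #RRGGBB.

t = 3290/100 = 32.9; the t ≤ 66 branch applies.
R = 255 by definition for t ≤ 66.
G = 99.47·ln 32.9 − 161.1 = 99.47·3.4935 − 161.1 = 186.396.
B = 138.5·ln(32.9 − 10) − 305.0 = 138.5·ln 22.9 − 305.0 = 138.5·3.1311 − 305.0 = 128.662.
Rounded: (255, 186, 129).
In hex: #FFBA81.

#FFBA81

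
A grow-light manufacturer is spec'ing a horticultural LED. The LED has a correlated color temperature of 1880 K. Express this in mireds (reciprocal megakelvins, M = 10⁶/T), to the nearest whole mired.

M = 10⁶ / 1880 = 531.915 → 532 mireds.

532 mireds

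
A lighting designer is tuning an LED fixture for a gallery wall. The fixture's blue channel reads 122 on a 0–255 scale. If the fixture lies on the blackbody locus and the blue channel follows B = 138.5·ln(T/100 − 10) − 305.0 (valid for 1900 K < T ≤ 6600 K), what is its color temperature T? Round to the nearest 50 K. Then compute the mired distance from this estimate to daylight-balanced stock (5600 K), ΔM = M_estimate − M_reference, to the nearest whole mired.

ln(t − 10) = (122 + 305.0) / 138.5 = 3.0830.
t − 10 = e^3.0830 = 21.824, so t = 31.824.
T = 100·t = 3182 K → 3200 K to the nearest 50 K.
M_estimate = 10⁶/3200 = 312.50; M_reference = 10⁶/5600 = 178.57.
ΔM = 312.50 − 178.57 = 133.93 → +134 mireds.

+134 mireds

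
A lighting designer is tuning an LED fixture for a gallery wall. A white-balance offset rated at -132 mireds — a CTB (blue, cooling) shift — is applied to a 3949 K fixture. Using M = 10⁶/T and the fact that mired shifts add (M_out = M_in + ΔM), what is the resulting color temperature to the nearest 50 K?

8250 K

M_in = 10⁶/3949 = 253.23 mireds.
M_out = 253.23 + (-132) = 121.23 mireds.
T_out = 10⁶/121.23 = 8248.9 K → 8250 K.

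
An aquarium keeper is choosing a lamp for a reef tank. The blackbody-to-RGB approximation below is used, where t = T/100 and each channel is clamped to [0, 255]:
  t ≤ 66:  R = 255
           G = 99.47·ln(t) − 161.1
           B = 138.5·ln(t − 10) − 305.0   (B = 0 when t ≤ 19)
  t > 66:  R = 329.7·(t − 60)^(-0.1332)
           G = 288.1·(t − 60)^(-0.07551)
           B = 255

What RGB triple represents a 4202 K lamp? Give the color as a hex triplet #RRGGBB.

#FFD3AF

t = 4202/100 = 42.02; the t ≤ 66 branch applies.
R = 255 by definition for t ≤ 66.
G = 99.47·ln 42.02 − 161.1 = 99.47·3.7381 − 161.1 = 210.733.
B = 138.5·ln(42.02 − 10) − 305.0 = 138.5·ln 32.02 − 305.0 = 138.5·3.4664 − 305.0 = 175.091.
Rounded: (255, 211, 175).
In hex: #FFD3AF.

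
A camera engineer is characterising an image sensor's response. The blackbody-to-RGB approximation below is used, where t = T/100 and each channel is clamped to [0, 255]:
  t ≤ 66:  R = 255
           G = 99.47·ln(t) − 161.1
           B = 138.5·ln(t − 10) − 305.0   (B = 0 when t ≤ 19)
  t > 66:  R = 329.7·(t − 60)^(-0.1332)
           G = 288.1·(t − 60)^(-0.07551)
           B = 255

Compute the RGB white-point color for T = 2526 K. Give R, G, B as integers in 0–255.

t = 2526/100 = 25.26; the t ≤ 66 branch applies.
R = 255 by definition for t ≤ 66.
G = 99.47·ln 25.26 − 161.1 = 99.47·3.2292 − 161.1 = 160.111.
B = 138.5·ln(25.26 − 10) − 305.0 = 138.5·ln 15.26 − 305.0 = 138.5·2.7252 − 305.0 = 72.445.
Rounded: (255, 160, 72).

R=255, G=160, B=72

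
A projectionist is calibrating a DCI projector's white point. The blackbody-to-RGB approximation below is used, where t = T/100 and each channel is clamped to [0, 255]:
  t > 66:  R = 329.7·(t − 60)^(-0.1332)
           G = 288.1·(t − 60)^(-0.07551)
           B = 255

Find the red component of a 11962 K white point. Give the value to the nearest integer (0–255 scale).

t = 11962/100 = 119.62; the t > 66 branch applies.
R = 329.7·(119.62 − 60)^(-0.1332) = 329.7·59.62^(-0.1332) = 329.7·0.58012 = 191.266.
Rounded: 191.

191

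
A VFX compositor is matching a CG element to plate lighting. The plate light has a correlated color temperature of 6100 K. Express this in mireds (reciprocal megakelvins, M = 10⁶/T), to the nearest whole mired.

164 mireds

M = 10⁶ / 6100 = 163.934 → 164 mireds.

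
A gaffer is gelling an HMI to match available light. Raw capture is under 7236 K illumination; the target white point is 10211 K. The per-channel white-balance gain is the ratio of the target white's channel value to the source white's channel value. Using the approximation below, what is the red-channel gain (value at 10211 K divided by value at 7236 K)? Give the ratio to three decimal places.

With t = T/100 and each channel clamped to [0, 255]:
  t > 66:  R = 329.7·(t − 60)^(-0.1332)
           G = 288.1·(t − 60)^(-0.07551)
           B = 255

At 7236 K (t = 72.36):
  R = 329.7·(72.36 − 60)^(-0.1332) = 329.7·12.36^(-0.1332) = 329.7·0.71539 = 235.864.
At 10211 K (t = 102.11):
  R = 329.7·(102.11 − 60)^(-0.1332) = 329.7·42.11^(-0.1332) = 329.7·0.60762 = 200.332.
Gain = 200.332 / 235.864 = 0.8494 → 0.849.

0.849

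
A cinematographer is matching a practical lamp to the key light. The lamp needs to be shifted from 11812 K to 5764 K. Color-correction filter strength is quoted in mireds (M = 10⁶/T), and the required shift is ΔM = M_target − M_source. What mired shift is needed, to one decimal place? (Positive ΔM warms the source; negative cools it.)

+88.8 mireds

M_source = 10⁶/11812 = 84.660; M_target = 10⁶/5764 = 173.491.
ΔM = 173.491 − 84.660 = 88.831 → +88.8 mireds, a warming shift.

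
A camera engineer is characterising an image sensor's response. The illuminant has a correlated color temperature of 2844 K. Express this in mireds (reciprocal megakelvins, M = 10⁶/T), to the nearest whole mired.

M = 10⁶ / 2844 = 351.617 → 352 mireds.

352 mireds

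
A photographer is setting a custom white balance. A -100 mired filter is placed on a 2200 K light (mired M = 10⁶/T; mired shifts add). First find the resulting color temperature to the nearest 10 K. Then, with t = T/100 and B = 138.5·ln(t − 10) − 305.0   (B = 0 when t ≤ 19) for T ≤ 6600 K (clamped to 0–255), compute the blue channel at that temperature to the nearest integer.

M_in = 10⁶/2200 = 454.55; M_out = 454.55 + (-100) = 354.55.
T_out = 10⁶/354.55 = 2820.5 K → 2820 K; t = 28.2.
B = 138.5·ln(28.2 − 10) − 305.0 = 138.5·ln 18.2 − 305.0 = 138.5·2.9014 − 305.0 = 96.847.
Rounded: 97.

97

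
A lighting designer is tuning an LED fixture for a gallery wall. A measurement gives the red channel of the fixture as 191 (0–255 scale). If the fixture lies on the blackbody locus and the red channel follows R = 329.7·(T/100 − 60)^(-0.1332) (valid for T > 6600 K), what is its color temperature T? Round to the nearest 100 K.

(t − 60)^(-0.1332) = 191/329.7 = 0.57931.
t − 60 = 0.57931^(1/-0.1332) = 0.57931^(-7.508) = 60.245, so t = 120.245.
T = 100·t = 12025 K → 12000 K to the nearest 100 K.

12000 K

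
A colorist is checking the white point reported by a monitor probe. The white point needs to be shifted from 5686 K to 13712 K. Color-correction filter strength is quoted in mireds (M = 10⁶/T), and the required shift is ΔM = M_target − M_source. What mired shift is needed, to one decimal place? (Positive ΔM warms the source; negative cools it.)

M_source = 10⁶/5686 = 175.871; M_target = 10⁶/13712 = 72.929.
ΔM = 72.929 − 175.871 = -102.942 → -102.9 mireds, a cooling shift.

-102.9 mireds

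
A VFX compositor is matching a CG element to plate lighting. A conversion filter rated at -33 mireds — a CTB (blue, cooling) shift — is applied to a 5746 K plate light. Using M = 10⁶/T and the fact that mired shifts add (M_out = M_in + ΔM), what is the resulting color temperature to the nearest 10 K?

7090 K

M_in = 10⁶/5746 = 174.03 mireds.
M_out = 174.03 + (-33) = 141.03 mireds.
T_out = 10⁶/141.03 = 7090.5 K → 7090 K.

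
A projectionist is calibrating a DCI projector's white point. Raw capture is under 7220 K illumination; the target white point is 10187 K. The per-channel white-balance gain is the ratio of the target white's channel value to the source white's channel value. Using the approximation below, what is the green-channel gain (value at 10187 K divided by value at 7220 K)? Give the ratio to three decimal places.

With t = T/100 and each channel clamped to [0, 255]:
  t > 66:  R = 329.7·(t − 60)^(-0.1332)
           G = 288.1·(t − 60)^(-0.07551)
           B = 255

At 7220 K (t = 72.2):
  G = 288.1·(72.2 − 60)^(-0.07551) = 288.1·12.2^(-0.07551) = 288.1·0.82788 = 238.513.
At 10187 K (t = 101.87):
  G = 288.1·(101.87 − 60)^(-0.07551) = 288.1·41.87^(-0.07551) = 288.1·0.75428 = 217.307.
Gain = 217.307 / 238.513 = 0.9111 → 0.911.

0.911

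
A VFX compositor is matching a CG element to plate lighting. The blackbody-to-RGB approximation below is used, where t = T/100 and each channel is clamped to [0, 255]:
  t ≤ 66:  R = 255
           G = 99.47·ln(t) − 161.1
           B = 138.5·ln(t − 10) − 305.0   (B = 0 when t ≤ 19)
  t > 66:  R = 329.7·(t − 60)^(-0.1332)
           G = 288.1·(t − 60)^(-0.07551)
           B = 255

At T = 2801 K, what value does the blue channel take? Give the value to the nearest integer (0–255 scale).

t = 2801/100 = 28.01; the t ≤ 66 branch applies.
B = 138.5·ln(28.01 − 10) − 305.0 = 138.5·ln 18.01 − 305.0 = 138.5·2.8909 − 305.0 = 95.393.
Rounded: 95.

95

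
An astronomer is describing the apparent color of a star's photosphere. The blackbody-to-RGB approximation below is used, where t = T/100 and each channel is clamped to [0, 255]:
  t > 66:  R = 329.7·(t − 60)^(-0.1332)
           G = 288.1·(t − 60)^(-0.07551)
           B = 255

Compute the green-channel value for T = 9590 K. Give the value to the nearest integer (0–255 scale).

220

t = 9590/100 = 95.9; the t > 66 branch applies.
G = 288.1·(95.9 − 60)^(-0.07551) = 288.1·35.9^(-0.07551) = 288.1·0.76309 = 219.846.
Rounded: 220.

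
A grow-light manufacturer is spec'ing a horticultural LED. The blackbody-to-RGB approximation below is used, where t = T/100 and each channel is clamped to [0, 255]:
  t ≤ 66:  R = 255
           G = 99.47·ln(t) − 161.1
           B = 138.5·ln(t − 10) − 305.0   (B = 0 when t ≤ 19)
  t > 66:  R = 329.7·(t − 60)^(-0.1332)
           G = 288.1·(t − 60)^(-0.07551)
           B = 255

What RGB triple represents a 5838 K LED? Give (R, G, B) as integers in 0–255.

(255, 243, 232)

t = 5838/100 = 58.38; the t ≤ 66 branch applies.
R = 255 by definition for t ≤ 66.
G = 99.47·ln 58.38 − 161.1 = 99.47·4.0670 − 161.1 = 243.442.
B = 138.5·ln(58.38 − 10) − 305.0 = 138.5·ln 48.38 − 305.0 = 138.5·3.8791 − 305.0 = 232.253.
Rounded: (255, 243, 232).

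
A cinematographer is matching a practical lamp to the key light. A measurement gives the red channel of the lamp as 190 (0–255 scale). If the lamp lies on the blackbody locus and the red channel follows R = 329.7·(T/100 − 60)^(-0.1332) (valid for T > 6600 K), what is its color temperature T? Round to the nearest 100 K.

(t − 60)^(-0.1332) = 190/329.7 = 0.57628.
t − 60 = 0.57628^(1/-0.1332) = 0.57628^(-7.508) = 62.667, so t = 122.667.
T = 100·t = 12267 K → 12300 K to the nearest 100 K.

12300 K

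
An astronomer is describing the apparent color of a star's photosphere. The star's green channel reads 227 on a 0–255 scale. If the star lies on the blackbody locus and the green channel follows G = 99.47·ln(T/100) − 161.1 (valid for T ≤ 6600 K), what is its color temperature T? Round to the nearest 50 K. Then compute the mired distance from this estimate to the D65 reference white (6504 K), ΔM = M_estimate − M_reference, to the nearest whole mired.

ln t = (227 + 161.1) / 99.47 = 3.9017.
t = e^3.9017 = 49.485.
T = 100·t = 4949 K → 4950 K to the nearest 50 K.
M_estimate = 10⁶/4950 = 202.02; M_reference = 10⁶/6504 = 153.75.
ΔM = 202.02 − 153.75 = 48.27 → +48 mireds.

+48 mireds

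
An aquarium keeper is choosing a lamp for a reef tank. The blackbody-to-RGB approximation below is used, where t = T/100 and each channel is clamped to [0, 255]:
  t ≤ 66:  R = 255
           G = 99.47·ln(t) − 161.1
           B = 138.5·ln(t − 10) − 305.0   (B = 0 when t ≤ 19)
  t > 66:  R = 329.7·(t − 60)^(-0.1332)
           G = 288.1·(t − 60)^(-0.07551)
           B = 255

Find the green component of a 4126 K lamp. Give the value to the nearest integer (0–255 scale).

209

t = 4126/100 = 41.26; the t ≤ 66 branch applies.
G = 99.47·ln 41.26 − 161.1 = 99.47·3.7199 − 161.1 = 208.918.
Rounded: 209.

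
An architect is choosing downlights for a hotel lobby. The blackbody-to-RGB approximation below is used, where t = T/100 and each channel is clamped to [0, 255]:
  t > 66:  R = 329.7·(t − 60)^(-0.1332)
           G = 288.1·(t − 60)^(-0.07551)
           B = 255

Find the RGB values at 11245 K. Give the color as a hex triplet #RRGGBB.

t = 11245/100 = 112.45; the t > 66 branch applies.
R = 329.7·(112.45 − 60)^(-0.1332) = 329.7·52.45^(-0.1332) = 329.7·0.59011 = 194.558.
G = 288.1·(112.45 − 60)^(-0.07551) = 288.1·52.45^(-0.07551) = 288.1·0.74155 = 213.641.
B = 255 by definition for t > 66.
Rounded: (195, 214, 255).
In hex: #C3D6FF.

#C3D6FF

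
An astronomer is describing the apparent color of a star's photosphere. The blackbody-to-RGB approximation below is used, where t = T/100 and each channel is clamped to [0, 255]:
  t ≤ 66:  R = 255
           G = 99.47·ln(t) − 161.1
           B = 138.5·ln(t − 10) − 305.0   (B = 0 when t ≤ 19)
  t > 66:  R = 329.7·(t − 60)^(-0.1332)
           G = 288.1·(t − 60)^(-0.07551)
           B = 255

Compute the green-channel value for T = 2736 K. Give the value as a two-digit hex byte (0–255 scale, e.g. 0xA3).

0xA8

t = 2736/100 = 27.36; the t ≤ 66 branch applies.
G = 99.47·ln 27.36 − 161.1 = 99.47·3.3091 − 161.1 = 168.054.
Rounded: 168; in hex, 0xA8.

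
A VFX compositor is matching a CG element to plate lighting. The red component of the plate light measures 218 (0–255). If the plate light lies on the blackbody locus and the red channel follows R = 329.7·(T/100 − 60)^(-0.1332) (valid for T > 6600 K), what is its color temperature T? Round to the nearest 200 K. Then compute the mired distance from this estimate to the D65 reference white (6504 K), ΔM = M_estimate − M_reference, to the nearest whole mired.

-32 mireds

(t − 60)^(-0.1332) = 218/329.7 = 0.66121.
t − 60 = 0.66121^(1/-0.1332) = 0.66121^(-7.508) = 22.326, so t = 82.326.
T = 100·t = 8233 K → 8200 K to the nearest 200 K.
M_estimate = 10⁶/8200 = 121.95; M_reference = 10⁶/6504 = 153.75.
ΔM = 121.95 − 153.75 = -31.80 → -32 mireds.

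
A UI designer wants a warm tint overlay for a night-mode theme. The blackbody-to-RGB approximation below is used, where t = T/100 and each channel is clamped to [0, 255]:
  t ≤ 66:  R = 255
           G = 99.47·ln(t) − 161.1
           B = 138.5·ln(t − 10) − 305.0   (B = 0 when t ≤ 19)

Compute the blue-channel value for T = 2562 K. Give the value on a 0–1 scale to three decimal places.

0.297

t = 2562/100 = 25.62; the t ≤ 66 branch applies.
B = 138.5·ln(25.62 − 10) − 305.0 = 138.5·ln 15.62 − 305.0 = 138.5·2.7486 − 305.0 = 75.674.
On a 0–1 scale: 75.674/255 = 0.2968 → 0.297.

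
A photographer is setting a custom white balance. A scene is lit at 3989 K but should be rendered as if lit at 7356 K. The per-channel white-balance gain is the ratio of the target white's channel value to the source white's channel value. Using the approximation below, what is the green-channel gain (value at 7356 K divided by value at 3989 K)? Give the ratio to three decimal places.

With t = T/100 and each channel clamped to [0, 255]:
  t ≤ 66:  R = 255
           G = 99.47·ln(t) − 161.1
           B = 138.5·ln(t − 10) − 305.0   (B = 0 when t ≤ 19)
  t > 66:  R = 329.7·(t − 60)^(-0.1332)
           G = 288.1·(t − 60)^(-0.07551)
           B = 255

1.151

At 3989 K (t = 39.89):
  G = 99.47·ln 39.89 − 161.1 = 99.47·3.6861 − 161.1 = 205.559.
At 7356 K (t = 73.56):
  G = 288.1·(73.56 − 60)^(-0.07551) = 288.1·13.56^(-0.07551) = 288.1·0.82130 = 236.617.
Gain = 236.617 / 205.559 = 1.1511 → 1.151.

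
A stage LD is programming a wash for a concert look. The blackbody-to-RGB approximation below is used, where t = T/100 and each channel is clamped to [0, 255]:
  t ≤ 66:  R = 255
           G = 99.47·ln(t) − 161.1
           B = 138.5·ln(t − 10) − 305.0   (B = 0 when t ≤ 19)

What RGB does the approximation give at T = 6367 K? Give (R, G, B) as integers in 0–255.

(255, 252, 247)

t = 6367/100 = 63.67; the t ≤ 66 branch applies.
R = 255 by definition for t ≤ 66.
G = 99.47·ln 63.67 − 161.1 = 99.47·4.1537 − 161.1 = 252.070.
B = 138.5·ln(63.67 − 10) − 305.0 = 138.5·ln 53.67 − 305.0 = 138.5·3.9829 − 305.0 = 246.625.
Rounded: (255, 252, 247).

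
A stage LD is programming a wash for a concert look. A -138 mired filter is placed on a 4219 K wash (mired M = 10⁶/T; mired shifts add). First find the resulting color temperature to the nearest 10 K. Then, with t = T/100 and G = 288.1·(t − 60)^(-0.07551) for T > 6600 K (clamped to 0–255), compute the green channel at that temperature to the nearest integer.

M_in = 10⁶/4219 = 237.02; M_out = 237.02 + (-138) = 99.02.
T_out = 10⁶/99.02 = 10098.7 K → 10100 K; t = 101.
G = 288.1·(101 − 60)^(-0.07551) = 288.1·41^(-0.07551) = 288.1·0.75547 = 217.652.
Rounded: 218.

218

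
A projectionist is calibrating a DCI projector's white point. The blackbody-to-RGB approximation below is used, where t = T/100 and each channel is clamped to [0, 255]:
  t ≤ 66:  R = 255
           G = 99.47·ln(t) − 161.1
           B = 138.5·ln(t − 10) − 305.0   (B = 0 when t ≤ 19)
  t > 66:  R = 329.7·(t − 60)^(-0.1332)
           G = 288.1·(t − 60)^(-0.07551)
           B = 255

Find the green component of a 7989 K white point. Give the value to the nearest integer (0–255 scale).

230

t = 7989/100 = 79.89; the t > 66 branch applies.
G = 288.1·(79.89 − 60)^(-0.07551) = 288.1·19.89^(-0.07551) = 288.1·0.79788 = 229.871.
Rounded: 230.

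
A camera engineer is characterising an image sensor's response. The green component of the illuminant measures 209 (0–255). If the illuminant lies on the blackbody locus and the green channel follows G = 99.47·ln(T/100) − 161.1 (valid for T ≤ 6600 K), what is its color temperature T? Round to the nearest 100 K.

ln t = (209 + 161.1) / 99.47 = 3.7207.
t = e^3.7207 = 41.294.
T = 100·t = 4129 K → 4100 K to the nearest 100 K.

4100 K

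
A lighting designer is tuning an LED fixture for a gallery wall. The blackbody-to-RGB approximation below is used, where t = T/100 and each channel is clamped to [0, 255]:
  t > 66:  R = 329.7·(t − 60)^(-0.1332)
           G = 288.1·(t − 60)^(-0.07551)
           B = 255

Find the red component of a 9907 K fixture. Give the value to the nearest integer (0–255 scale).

202

t = 9907/100 = 99.07; the t > 66 branch applies.
R = 329.7·(99.07 − 60)^(-0.1332) = 329.7·39.07^(-0.1332) = 329.7·0.61371 = 202.342.
Rounded: 202.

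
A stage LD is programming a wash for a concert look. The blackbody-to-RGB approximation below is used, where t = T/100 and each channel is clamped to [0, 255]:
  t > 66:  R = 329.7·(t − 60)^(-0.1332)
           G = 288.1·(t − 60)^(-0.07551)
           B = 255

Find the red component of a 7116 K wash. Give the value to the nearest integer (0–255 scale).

t = 7116/100 = 71.16; the t > 66 branch applies.
R = 329.7·(71.16 − 60)^(-0.1332) = 329.7·11.16^(-0.1332) = 329.7·0.72519 = 239.095.
Rounded: 239.

239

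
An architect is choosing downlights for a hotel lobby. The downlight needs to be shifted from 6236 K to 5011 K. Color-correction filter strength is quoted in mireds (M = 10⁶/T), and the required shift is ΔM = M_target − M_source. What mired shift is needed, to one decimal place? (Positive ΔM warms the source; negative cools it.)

+39.2 mireds

M_source = 10⁶/6236 = 160.359; M_target = 10⁶/5011 = 199.561.
ΔM = 199.561 − 160.359 = 39.202 → +39.2 mireds, a warming shift.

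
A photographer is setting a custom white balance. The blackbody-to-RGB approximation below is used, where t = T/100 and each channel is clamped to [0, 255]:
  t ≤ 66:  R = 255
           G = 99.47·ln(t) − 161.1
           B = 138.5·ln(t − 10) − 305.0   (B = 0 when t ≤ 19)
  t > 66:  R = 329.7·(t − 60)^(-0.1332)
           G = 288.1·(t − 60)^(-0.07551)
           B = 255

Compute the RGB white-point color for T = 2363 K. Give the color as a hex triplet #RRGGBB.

t = 2363/100 = 23.63; the t ≤ 66 branch applies.
R = 255 by definition for t ≤ 66.
G = 99.47·ln 23.63 − 161.1 = 99.47·3.1625 − 161.1 = 153.476.
B = 138.5·ln(23.63 − 10) − 305.0 = 138.5·ln 13.63 − 305.0 = 138.5·2.6123 − 305.0 = 56.800.
Rounded: (255, 153, 57).
In hex: #FF9939.

#FF9939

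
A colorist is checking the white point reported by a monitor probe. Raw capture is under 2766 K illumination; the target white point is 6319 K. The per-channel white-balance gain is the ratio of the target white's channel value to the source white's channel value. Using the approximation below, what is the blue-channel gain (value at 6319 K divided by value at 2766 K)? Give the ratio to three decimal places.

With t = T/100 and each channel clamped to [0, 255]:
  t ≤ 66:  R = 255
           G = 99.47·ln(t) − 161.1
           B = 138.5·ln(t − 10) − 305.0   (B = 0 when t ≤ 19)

At 2766 K (t = 27.66):
  B = 138.5·ln(27.66 − 10) − 305.0 = 138.5·ln 17.66 − 305.0 = 138.5·2.8713 − 305.0 = 92.675.
At 6319 K (t = 63.19):
  B = 138.5·ln(63.19 − 10) − 305.0 = 138.5·ln 53.19 − 305.0 = 138.5·3.9739 − 305.0 = 245.381.
Gain = 245.381 / 92.675 = 2.6477 → 2.648.

2.648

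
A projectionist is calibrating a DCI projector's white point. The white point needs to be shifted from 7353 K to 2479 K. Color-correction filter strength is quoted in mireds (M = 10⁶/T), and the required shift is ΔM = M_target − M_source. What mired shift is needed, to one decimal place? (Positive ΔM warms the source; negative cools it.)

M_source = 10⁶/7353 = 135.999; M_target = 10⁶/2479 = 403.388.
ΔM = 403.388 − 135.999 = 267.390 → +267.4 mireds, a warming shift.

+267.4 mireds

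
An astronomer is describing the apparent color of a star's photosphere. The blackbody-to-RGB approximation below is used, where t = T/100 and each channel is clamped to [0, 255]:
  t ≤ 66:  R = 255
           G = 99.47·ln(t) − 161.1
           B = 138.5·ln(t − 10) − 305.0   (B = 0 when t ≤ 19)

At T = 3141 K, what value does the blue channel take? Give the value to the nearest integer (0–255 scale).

119

t = 3141/100 = 31.41; the t ≤ 66 branch applies.
B = 138.5·ln(31.41 − 10) − 305.0 = 138.5·ln 21.41 − 305.0 = 138.5·3.0639 − 305.0 = 119.344.
Rounded: 119.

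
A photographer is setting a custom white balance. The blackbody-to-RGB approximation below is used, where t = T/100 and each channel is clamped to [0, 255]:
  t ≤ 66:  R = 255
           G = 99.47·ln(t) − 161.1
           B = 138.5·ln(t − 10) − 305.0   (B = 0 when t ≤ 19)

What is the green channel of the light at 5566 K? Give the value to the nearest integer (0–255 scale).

t = 5566/100 = 55.66; the t ≤ 66 branch applies.
G = 99.47·ln 55.66 − 161.1 = 99.47·4.0193 − 161.1 = 238.696.
Rounded: 239.

239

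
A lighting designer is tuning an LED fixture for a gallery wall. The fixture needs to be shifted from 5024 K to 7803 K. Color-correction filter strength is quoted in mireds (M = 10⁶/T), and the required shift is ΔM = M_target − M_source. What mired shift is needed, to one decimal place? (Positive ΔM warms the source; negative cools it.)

-70.9 mireds

M_source = 10⁶/5024 = 199.045; M_target = 10⁶/7803 = 128.156.
ΔM = 128.156 − 199.045 = -70.889 → -70.9 mireds, a cooling shift.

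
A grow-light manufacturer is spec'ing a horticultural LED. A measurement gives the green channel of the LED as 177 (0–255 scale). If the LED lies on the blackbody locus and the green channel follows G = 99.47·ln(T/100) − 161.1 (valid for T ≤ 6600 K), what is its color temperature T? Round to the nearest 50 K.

3000 K

ln t = (177 + 161.1) / 99.47 = 3.3990.
t = e^3.3990 = 29.935.
T = 100·t = 2993 K → 3000 K to the nearest 50 K.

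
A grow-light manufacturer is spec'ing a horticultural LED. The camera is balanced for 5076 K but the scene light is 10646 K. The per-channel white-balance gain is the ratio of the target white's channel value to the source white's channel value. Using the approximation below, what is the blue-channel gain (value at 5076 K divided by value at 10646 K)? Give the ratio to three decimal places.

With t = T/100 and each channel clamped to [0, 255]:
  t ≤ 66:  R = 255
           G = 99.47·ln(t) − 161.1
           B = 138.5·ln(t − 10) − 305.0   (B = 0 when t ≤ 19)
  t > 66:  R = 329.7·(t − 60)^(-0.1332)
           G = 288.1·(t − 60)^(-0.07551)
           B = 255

0.818

At 10646 K (t = 106.46):
  B = 255 by definition for t > 66.
At 5076 K (t = 50.76):
  B = 138.5·ln(50.76 − 10) − 305.0 = 138.5·ln 40.76 − 305.0 = 138.5·3.7077 − 305.0 = 208.517.
Gain = 208.517 / 255.000 = 0.8177 → 0.818.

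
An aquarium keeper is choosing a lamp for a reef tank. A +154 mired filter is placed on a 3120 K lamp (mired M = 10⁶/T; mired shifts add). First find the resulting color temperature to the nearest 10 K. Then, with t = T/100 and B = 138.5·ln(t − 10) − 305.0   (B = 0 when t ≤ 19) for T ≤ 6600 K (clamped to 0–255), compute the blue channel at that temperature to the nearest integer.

M_in = 10⁶/3120 = 320.51; M_out = 320.51 + (+154) = 474.51.
T_out = 10⁶/474.51 = 2107.4 K → 2110 K; t = 21.1.
B = 138.5·ln(21.1 − 10) − 305.0 = 138.5·ln 11.1 − 305.0 = 138.5·2.4069 − 305.0 = 28.362.
Rounded: 28.

28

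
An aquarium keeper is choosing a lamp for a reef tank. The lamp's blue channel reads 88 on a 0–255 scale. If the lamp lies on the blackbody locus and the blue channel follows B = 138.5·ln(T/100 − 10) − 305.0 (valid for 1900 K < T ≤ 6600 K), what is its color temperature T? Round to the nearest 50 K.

ln(t − 10) = (88 + 305.0) / 138.5 = 2.8375.
t − 10 = e^2.8375 = 17.074, so t = 27.074.
T = 100·t = 2707 K → 2700 K to the nearest 50 K.

2700 K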